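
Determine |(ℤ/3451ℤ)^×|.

2688

Factor 3451: 3451 = 7 × 17 × 29.
φ(3451) = 3451 · (1 − 1/7) · (1 − 1/17) · (1 − 1/29)
       = 3451 · 2688/3451 = 2688.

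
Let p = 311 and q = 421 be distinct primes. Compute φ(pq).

φ(130931) = 130931 · (1 − 1/311) · (1 − 1/421)
       = 130931 · 130200/130931 = 130200.

130200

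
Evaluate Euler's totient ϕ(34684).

14784

Prime factorization: 34684 = 2**2 × 13 × 23 × 29.
φ(2^2) = 2^2 − 2^1 = 4 − 2 = 2.
φ(13) = 13 − 1 = 12.
φ(23) = 23 − 1 = 22.
φ(29) = 29 − 1 = 28.
φ(34684) = 2 × 12 × 22 × 28 = 14784.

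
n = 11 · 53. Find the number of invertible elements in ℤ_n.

520

φ(11) = 11 − 1 = 10.
φ(53) = 53 − 1 = 52.
Since φ is multiplicative, φ(583) = 10 · 52 = 520.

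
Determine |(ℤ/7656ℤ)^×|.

Factor 7656: 7656 = 2^3 × 3 × 11 × 29.
φ(7656) = 7656 · (1 − 1/2) · (1 − 1/3) · (1 − 1/11) · (1 − 1/29)
       = 7656 · 560/1914 = 2240.

2240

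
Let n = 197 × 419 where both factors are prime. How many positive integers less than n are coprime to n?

81928

φ(n) = (p − 1)(q − 1) = (197−1)(419−1) = 196·418 = 81928.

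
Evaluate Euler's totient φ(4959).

3024

4959 = 3^2 · 19 · 29.
φ(3^2) = 3^2 − 3^1 = 9 − 3 = 6.
φ(19) = 19 − 1 = 18.
φ(29) = 29 − 1 = 28.
Multiply: 6 · 18 · 28 = 3024.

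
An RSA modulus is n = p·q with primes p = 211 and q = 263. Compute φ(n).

For distinct primes, φ(pq) = (p−1)(q−1) = 210 × 262 = 55020.

55020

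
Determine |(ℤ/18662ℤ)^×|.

7560

Factor 18662: 18662 = 2 × 7 × 31 × 43.
φ(2) = 2 − 1 = 1.
φ(7) = 7 − 1 = 6.
φ(31) = 31 − 1 = 30.
φ(43) = 43 − 1 = 42.
φ(18662) = 1 × 6 × 30 × 42 = 7560.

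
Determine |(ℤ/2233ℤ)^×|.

Factor 2233: 2233 = 7 · 11 · 29.
φ(2233) = 2233 · (1 − 1/7) · (1 − 1/11) · (1 − 1/29)
       = 2233 · 1680/2233 = 1680.

1680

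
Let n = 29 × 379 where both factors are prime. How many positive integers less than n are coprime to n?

For distinct primes, φ(pq) = (p−1)(q−1) = 28 × 378 = 10584.

10584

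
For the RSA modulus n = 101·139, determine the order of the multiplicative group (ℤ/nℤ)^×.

For distinct primes, φ(pq) = (p−1)(q−1) = 100 × 138 = 13800.

13800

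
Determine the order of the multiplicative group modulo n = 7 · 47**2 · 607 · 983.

7719533424

φ(9226478303) = 9226478303 · (1 − 1/7) · (1 − 1/47) · (1 − 1/607) · (1 − 1/983)
       = 9226478303 · 164245392/196308049 = 7719533424.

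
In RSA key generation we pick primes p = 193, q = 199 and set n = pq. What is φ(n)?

38016

φ(pq) = (p−1)(q−1) = 192 · 198 = 38016.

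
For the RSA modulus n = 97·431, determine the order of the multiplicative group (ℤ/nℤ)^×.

41280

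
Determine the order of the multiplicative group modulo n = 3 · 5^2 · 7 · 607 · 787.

114315840

φ(250797225) = 250797225 · (1 − 1/3) · (1 − 1/5) · (1 − 1/7) · (1 − 1/607) · (1 − 1/787)
       = 250797225 · 22863168/50159445 = 114315840.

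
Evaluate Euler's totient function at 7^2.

42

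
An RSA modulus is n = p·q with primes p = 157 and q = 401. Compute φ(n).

φ(157) = 157 − 1 = 156.
φ(401) = 401 − 1 = 400.
φ(62957) = 156 × 400 = 62400.

62400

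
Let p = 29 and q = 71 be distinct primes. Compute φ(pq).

1960

φ(pq) = (p−1)(q−1) = 28 · 70 = 1960.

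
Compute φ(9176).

Factor 9176: 9176 = 2^3 · 31 · 37.
φ(2^3) = 2^3 − 2^2 = 8 − 4 = 4.
φ(31) = 31 − 1 = 30.
φ(37) = 37 − 1 = 36.
φ(9176) = 4 × 30 × 36 = 4320.

4320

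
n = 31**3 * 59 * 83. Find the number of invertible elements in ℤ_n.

φ(31^3) = 31^3 − 31^2 = 29791 − 961 = 28830.
φ(59) = 59 − 1 = 58.
φ(83) = 83 − 1 = 82.
Multiply: 28830 · 58 · 82 = 137115480.

137115480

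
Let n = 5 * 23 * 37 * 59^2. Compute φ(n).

φ(5) = 5 − 1 = 4.
φ(23) = 23 − 1 = 22.
φ(37) = 37 − 1 = 36.
φ(59^2) = 59^2 − 59^1 = 3481 − 59 = 3422.
φ(14811655) = 4 × 22 × 36 × 3422 = 10840896.

10840896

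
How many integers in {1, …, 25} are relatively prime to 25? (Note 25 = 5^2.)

20

φ(25) = 25 · (1 − 1/5)
       = 25 · 4/5 = 20.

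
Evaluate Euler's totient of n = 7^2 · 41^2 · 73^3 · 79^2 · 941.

φ(7^2) = 7^1·(7−1) = 7·6 = 42.
φ(41^2) = 41^1·(41−1) = 41·40 = 1640.
φ(73^3) = 73^3 − 73^2 = 389017 − 5329 = 383688.
φ(79^2) = 79^2 − 79^1 = 6241 − 79 = 6162.
φ(941) = 941 − 1 = 940.
Multiply: 42 · 1640 · 383688 · 6162 · 940 = 153080863276723200.

153080863276723200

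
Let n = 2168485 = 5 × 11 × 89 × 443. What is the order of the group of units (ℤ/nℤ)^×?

φ(2168485) = 2168485 · (1 − 1/5) · (1 − 1/11) · (1 − 1/89) · (1 − 1/443)
       = 2168485 · 1555840/2168485 = 1555840.

1555840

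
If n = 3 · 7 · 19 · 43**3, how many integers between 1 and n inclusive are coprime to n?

16774128

φ(31723293) = 31723293 · (1 − 1/3) · (1 − 1/7) · (1 − 1/19) · (1 − 1/43)
       = 31723293 · 9072/17157 = 16774128.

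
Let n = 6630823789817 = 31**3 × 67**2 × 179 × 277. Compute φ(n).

φ(6630823789817) = 6630823789817 · (1 − 1/31) · (1 − 1/67) · (1 − 1/179) · (1 − 1/277)
       = 6630823789817 · 97273440/102983891 = 6263144981280.

6263144981280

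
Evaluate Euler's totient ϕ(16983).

16983 = 3^3 * 17 * 37.
φ(16983) = 16983 · (1 − 1/3) · (1 − 1/17) · (1 − 1/37)
       = 16983 · 1152/1887 = 10368.

10368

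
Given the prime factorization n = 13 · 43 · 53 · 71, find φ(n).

1834560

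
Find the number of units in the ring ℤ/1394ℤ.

Prime factorization: 1394 = 2 × 17 × 41.
φ(1394) = 1394 · (1 − 1/2) · (1 − 1/17) · (1 − 1/41)
       = 1394 · 640/1394 = 640.

640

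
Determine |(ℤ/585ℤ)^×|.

288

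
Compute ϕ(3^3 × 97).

φ(2619) = 2619 · (1 − 1/3) · (1 − 1/97)
       = 2619 · 192/291 = 1728.

1728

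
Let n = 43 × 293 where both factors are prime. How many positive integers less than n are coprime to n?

φ(12599) = 12599 · (1 − 1/43) · (1 − 1/293)
       = 12599 · 12264/12599 = 12264.

12264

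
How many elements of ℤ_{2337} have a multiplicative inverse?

1440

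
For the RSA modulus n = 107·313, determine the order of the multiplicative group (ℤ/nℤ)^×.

33072

φ(33491) = 33491 · (1 − 1/107) · (1 − 1/313)
       = 33491 · 33072/33491 = 33072.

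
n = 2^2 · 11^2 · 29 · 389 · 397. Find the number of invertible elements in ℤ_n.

φ(2167621588) = 2167621588 · (1 − 1/2) · (1 − 1/11) · (1 − 1/29) · (1 − 1/389) · (1 − 1/397)
       = 2167621588 · 43021440/98528254 = 946471680.

946471680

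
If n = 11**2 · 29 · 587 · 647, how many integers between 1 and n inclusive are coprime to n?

1165952480

φ(1332679601) = 1332679601 · (1 − 1/11) · (1 − 1/29) · (1 − 1/587) · (1 − 1/647)
       = 1332679601 · 105995680/121152691 = 1165952480.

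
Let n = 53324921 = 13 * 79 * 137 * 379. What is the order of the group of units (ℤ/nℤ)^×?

48117888

φ(53324921) = 53324921 · (1 − 1/13) · (1 − 1/79) · (1 − 1/137) · (1 − 1/379)
       = 53324921 · 48117888/53324921 = 48117888.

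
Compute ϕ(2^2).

φ(4) = 4 · (1 − 1/2)
       = 4 · 1/2 = 2.

2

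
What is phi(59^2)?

3422

φ(59^2) = 59^2 − 59^1 = 3481 − 59 = 3422.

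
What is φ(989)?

924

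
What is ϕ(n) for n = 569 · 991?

562320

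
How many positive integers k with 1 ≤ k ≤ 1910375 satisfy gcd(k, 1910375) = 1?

Prime factorization: 1910375 = 5^3 × 17 × 29 × 31.
φ(5^3) = 5^2·(5−1) = 25·4 = 100.
φ(17) = 17 − 1 = 16.
φ(29) = 29 − 1 = 28.
φ(31) = 31 − 1 = 30.
Since φ is multiplicative, φ(1910375) = 100 · 16 · 28 · 30 = 1344000.

1344000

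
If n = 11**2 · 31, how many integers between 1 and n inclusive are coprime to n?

3300

φ(3751) = 3751 · (1 − 1/11) · (1 − 1/31)
       = 3751 · 300/341 = 3300.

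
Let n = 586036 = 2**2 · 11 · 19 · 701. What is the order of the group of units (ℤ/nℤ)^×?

φ(2^2) = 2^2 − 2^1 = 4 − 2 = 2.
φ(11) = 11 − 1 = 10.
φ(19) = 19 − 1 = 18.
φ(701) = 701 − 1 = 700.
Since φ is multiplicative, φ(586036) = 2 · 10 · 18 · 700 = 252000.

252000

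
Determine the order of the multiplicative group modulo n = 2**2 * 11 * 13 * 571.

136800

φ(326612) = 326612 · (1 − 1/2) · (1 − 1/11) · (1 − 1/13) · (1 − 1/571)
       = 326612 · 68400/163306 = 136800.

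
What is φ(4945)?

3696

4945 = 5 * 23 * 43.
φ(4945) = 4945 · (1 − 1/5) · (1 − 1/23) · (1 − 1/43)
       = 4945 · 3696/4945 = 3696.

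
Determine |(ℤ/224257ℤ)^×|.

181440

Factor 224257: 224257 = 11 × 19 × 29 × 37.
φ(11) = 11 − 1 = 10.
φ(19) = 19 − 1 = 18.
φ(29) = 29 − 1 = 28.
φ(37) = 37 − 1 = 36.
Multiply: 10 · 18 · 28 · 36 = 181440.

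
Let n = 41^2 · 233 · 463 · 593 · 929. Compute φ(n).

96570280181760

φ(41^2) = 41^2 − 41^1 = 1681 − 41 = 1640.
φ(233) = 233 − 1 = 232.
φ(463) = 463 − 1 = 462.
φ(593) = 593 − 1 = 592.
φ(929) = 929 − 1 = 928.
Since φ is multiplicative, φ(99902195555303) = 1640 · 232 · 462 · 592 · 928 = 96570280181760.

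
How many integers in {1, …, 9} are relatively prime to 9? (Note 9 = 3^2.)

6

φ(3^2) = 3^2 − 3^1 = 9 − 3 = 6.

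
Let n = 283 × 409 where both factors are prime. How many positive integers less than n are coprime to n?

φ(n) = (p − 1)(q − 1) = (283−1)(409−1) = 282·408 = 115056.

115056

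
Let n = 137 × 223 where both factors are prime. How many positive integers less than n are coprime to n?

For distinct primes, φ(pq) = (p−1)(q−1) = 136 × 222 = 30192.

30192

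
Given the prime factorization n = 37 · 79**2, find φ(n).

221832

φ(230917) = 230917 · (1 − 1/37) · (1 − 1/79)
       = 230917 · 2808/2923 = 221832.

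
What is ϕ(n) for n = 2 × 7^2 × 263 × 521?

5722080

φ(13428254) = 13428254 · (1 − 1/2) · (1 − 1/7) · (1 − 1/263) · (1 − 1/521)
       = 13428254 · 817440/1918322 = 5722080.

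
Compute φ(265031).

217728

Factor 265031: 265031 = 13 · 19 · 29 · 37.
φ(13) = 13 − 1 = 12.
φ(19) = 19 − 1 = 18.
φ(29) = 29 − 1 = 28.
φ(37) = 37 − 1 = 36.
Multiply: 12 · 18 · 28 · 36 = 217728.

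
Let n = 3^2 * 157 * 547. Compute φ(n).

φ(3^2) = 3^1·(3−1) = 3·2 = 6.
φ(157) = 157 − 1 = 156.
φ(547) = 547 − 1 = 546.
φ(772911) = 6 × 156 × 546 = 511056.

511056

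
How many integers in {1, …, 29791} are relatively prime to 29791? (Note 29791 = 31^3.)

φ(31^3) = 31^3 − 31^2 = 29791 − 961 = 28830.

28830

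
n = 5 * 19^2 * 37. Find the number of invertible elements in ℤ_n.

49248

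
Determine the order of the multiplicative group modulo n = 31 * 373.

11160

φ(31) = 31 − 1 = 30.
φ(373) = 373 − 1 = 372.
Since φ is multiplicative, φ(11563) = 30 · 372 = 11160.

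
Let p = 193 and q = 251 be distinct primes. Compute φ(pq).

48000

φ(48443) = 48443 · (1 − 1/193) · (1 − 1/251)
       = 48443 · 48000/48443 = 48000.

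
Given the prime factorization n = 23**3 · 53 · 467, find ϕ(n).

φ(301145417) = 301145417 · (1 − 1/23) · (1 − 1/53) · (1 − 1/467)
       = 301145417 · 533104/569273 = 282012016.

282012016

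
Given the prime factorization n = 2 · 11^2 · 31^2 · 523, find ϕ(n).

53400600

φ(2) = 2 − 1 = 1.
φ(11^2) = 11^2 − 11^1 = 121 − 11 = 110.
φ(31^2) = 31^1·(31−1) = 31·30 = 930.
φ(523) = 523 − 1 = 522.
Multiply: 1 · 110 · 930 · 522 = 53400600.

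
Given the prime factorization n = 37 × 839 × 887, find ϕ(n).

φ(27535141) = 27535141 · (1 − 1/37) · (1 − 1/839) · (1 − 1/887)
       = 27535141 · 26728848/27535141 = 26728848.

26728848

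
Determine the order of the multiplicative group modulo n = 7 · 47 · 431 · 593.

70258560

φ(84086807) = 84086807 · (1 − 1/7) · (1 − 1/47) · (1 − 1/431) · (1 − 1/593)
       = 84086807 · 70258560/84086807 = 70258560.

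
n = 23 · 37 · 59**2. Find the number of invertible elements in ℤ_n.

φ(2962331) = 2962331 · (1 − 1/23) · (1 − 1/37) · (1 − 1/59)
       = 2962331 · 45936/50209 = 2710224.

2710224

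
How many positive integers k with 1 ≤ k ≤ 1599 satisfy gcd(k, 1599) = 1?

960

Prime factorization: 1599 = 3 · 13 · 41.
φ(1599) = 1599 · (1 − 1/3) · (1 − 1/13) · (1 − 1/41)
       = 1599 · 960/1599 = 960.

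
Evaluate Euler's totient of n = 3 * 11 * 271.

φ(8943) = 8943 · (1 − 1/3) · (1 − 1/11) · (1 − 1/271)
       = 8943 · 5400/8943 = 5400.

5400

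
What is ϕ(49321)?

49321 = 31 · 37 · 43.
φ(49321) = 49321 · (1 − 1/31) · (1 − 1/37) · (1 − 1/43)
       = 49321 · 45360/49321 = 45360.

45360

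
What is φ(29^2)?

φ(841) = 841 · (1 − 1/29)
       = 841 · 28/29 = 812.

812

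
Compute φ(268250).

First factor: 268250 = 2 × 5^3 × 29 × 37.
φ(2) = 2 − 1 = 1.
φ(5^3) = 5^2·(5−1) = 25·4 = 100.
φ(29) = 29 − 1 = 28.
φ(37) = 37 − 1 = 36.
φ(268250) = 1 × 100 × 28 × 36 = 100800.

100800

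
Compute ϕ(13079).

11200

13079 = 11 · 29 · 41.
φ(11) = 11 − 1 = 10.
φ(29) = 29 − 1 = 28.
φ(41) = 41 − 1 = 40.
Since φ is multiplicative, φ(13079) = 10 · 28 · 40 = 11200.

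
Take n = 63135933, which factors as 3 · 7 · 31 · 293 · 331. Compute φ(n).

φ(3) = 3 − 1 = 2.
φ(7) = 7 − 1 = 6.
φ(31) = 31 − 1 = 30.
φ(293) = 293 − 1 = 292.
φ(331) = 331 − 1 = 330.
Since φ is multiplicative, φ(63135933) = 2 · 6 · 30 · 292 · 330 = 34689600.

34689600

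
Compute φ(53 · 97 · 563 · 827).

2317346304

φ(53) = 53 − 1 = 52.
φ(97) = 97 − 1 = 96.
φ(563) = 563 − 1 = 562.
φ(827) = 827 − 1 = 826.
Multiply: 52 · 96 · 562 · 826 = 2317346304.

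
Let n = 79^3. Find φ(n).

486798

φ(79^3) = 79^3 − 79^2 = 493039 − 6241 = 486798.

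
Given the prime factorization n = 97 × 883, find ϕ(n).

84672

φ(85651) = 85651 · (1 − 1/97) · (1 − 1/883)
       = 85651 · 84672/85651 = 84672.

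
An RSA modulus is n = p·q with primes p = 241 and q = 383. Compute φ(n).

φ(pq) = (p−1)(q−1) = 240 · 382 = 91680.

91680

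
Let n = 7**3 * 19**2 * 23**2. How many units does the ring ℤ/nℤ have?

φ(65502367) = 65502367 · (1 − 1/7) · (1 − 1/19) · (1 − 1/23)
       = 65502367 · 2376/3059 = 50877288.

50877288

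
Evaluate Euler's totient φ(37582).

Factor 37582: 37582 = 2 · 19 · 23 · 43.
φ(2) = 2 − 1 = 1.
φ(19) = 19 − 1 = 18.
φ(23) = 23 − 1 = 22.
φ(43) = 43 − 1 = 42.
Multiply: 1 · 18 · 22 · 42 = 16632.

16632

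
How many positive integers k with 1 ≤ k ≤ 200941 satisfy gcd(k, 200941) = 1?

174720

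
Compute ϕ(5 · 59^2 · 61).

φ(1061705) = 1061705 · (1 − 1/5) · (1 − 1/59) · (1 − 1/61)
       = 1061705 · 13920/17995 = 821280.

821280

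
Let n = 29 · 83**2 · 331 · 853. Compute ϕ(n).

φ(56406766883) = 56406766883 · (1 − 1/29) · (1 − 1/83) · (1 − 1/331) · (1 − 1/853)
       = 56406766883 · 645543360/679599601 = 53580098880.

53580098880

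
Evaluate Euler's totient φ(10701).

First factor: 10701 = 3^2 · 29 · 41.
φ(10701) = 10701 · (1 − 1/3) · (1 − 1/29) · (1 − 1/41)
       = 10701 · 2240/3567 = 6720.

6720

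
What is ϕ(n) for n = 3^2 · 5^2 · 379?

φ(85275) = 85275 · (1 − 1/3) · (1 − 1/5) · (1 − 1/379)
       = 85275 · 3024/5685 = 45360.

45360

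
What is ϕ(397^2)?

φ(157609) = 157609 · (1 − 1/397)
       = 157609 · 396/397 = 157212.

157212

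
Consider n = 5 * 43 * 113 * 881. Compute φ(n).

16558080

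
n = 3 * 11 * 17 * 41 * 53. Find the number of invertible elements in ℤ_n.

φ(3) = 3 − 1 = 2.
φ(11) = 11 − 1 = 10.
φ(17) = 17 − 1 = 16.
φ(41) = 41 − 1 = 40.
φ(53) = 53 − 1 = 52.
Since φ is multiplicative, φ(1219053) = 2 · 10 · 16 · 40 · 52 = 665600.

665600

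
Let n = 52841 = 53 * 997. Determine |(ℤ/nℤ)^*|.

51792

φ(52841) = 52841 · (1 − 1/53) · (1 − 1/997)
       = 52841 · 51792/52841 = 51792.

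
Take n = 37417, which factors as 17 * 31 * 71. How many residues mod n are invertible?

33600

φ(37417) = 37417 · (1 − 1/17) · (1 − 1/31) · (1 − 1/71)
       = 37417 · 33600/37417 = 33600.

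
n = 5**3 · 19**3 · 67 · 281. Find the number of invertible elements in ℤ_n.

12008304000

φ(16141799125) = 16141799125 · (1 − 1/5) · (1 − 1/19) · (1 − 1/67) · (1 − 1/281)
       = 16141799125 · 1330560/1788565 = 12008304000.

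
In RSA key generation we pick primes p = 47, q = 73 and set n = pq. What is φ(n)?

3312

φ(3431) = 3431 · (1 − 1/47) · (1 − 1/73)
       = 3431 · 3312/3431 = 3312.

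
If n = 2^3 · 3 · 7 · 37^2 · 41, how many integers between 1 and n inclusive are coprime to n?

2557440

φ(2^3) = 2^2·(2−1) = 4·1 = 4.
φ(3) = 3 − 1 = 2.
φ(7) = 7 − 1 = 6.
φ(37^2) = 37^1·(37−1) = 37·36 = 1332.
φ(41) = 41 − 1 = 40.
φ(9429672) = 4 × 2 × 6 × 1332 × 40 = 2557440.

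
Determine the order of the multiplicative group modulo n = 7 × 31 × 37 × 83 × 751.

398520000

φ(500471657) = 500471657 · (1 − 1/7) · (1 − 1/31) · (1 − 1/37) · (1 − 1/83) · (1 − 1/751)
       = 500471657 · 398520000/500471657 = 398520000.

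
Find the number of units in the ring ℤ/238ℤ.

First factor: 238 = 2 × 7 × 17.
φ(238) = 238 · (1 − 1/2) · (1 − 1/7) · (1 − 1/17)
       = 238 · 96/238 = 96.

96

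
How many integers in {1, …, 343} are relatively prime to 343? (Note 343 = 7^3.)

294

φ(343) = 343 · (1 − 1/7)
       = 343 · 6/7 = 294.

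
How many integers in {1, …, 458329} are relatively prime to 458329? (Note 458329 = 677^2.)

457652

φ(458329) = 458329 · (1 − 1/677)
       = 458329 · 676/677 = 457652.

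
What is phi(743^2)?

φ(743^2) = 743^1·(743−1) = 743·742 = 551306.

551306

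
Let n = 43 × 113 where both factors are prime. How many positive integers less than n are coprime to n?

4704

For distinct primes, φ(pq) = (p−1)(q−1) = 42 × 112 = 4704.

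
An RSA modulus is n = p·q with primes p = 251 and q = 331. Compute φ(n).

82500

φ(83081) = 83081 · (1 − 1/251) · (1 − 1/331)
       = 83081 · 82500/83081 = 82500.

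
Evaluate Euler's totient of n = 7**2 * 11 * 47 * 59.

φ(7^2) = 7^1·(7−1) = 7·6 = 42.
φ(11) = 11 − 1 = 10.
φ(47) = 47 − 1 = 46.
φ(59) = 59 − 1 = 58.
Multiply: 42 · 10 · 46 · 58 = 1120560.

1120560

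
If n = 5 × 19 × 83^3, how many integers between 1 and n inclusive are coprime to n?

φ(54319765) = 54319765 · (1 − 1/5) · (1 − 1/19) · (1 − 1/83)
       = 54319765 · 5904/7885 = 40672656.

40672656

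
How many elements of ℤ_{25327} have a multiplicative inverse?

22680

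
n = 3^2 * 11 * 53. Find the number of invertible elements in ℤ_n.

φ(3^2) = 3^2 − 3^1 = 9 − 3 = 6.
φ(11) = 11 − 1 = 10.
φ(53) = 53 − 1 = 52.
φ(5247) = 6 × 10 × 52 = 3120.

3120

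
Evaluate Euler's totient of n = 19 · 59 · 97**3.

φ(1023106433) = 1023106433 · (1 − 1/19) · (1 − 1/59) · (1 − 1/97)
       = 1023106433 · 100224/108737 = 943007616.

943007616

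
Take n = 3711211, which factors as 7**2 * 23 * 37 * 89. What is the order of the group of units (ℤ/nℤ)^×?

2927232

φ(3711211) = 3711211 · (1 − 1/7) · (1 − 1/23) · (1 − 1/37) · (1 − 1/89)
       = 3711211 · 418176/530173 = 2927232.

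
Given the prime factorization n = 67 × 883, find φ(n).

φ(67) = 67 − 1 = 66.
φ(883) = 883 − 1 = 882.
Since φ is multiplicative, φ(59161) = 66 · 882 = 58212.

58212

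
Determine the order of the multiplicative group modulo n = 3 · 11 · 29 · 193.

107520

φ(3) = 3 − 1 = 2.
φ(11) = 11 − 1 = 10.
φ(29) = 29 − 1 = 28.
φ(193) = 193 − 1 = 192.
Multiply: 2 · 10 · 28 · 192 = 107520.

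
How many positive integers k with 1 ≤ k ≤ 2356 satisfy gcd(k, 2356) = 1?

1080

Factor 2356: 2356 = 2^2 · 19 · 31.
φ(2^2) = 2^1·(2−1) = 2·1 = 2.
φ(19) = 19 − 1 = 18.
φ(31) = 31 − 1 = 30.
Since φ is multiplicative, φ(2356) = 2 · 18 · 30 = 1080.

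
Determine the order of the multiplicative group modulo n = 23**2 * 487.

245916

φ(257623) = 257623 · (1 − 1/23) · (1 − 1/487)
       = 257623 · 10692/11201 = 245916.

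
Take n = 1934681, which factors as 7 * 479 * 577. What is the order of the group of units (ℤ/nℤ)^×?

φ(7) = 7 − 1 = 6.
φ(479) = 479 − 1 = 478.
φ(577) = 577 − 1 = 576.
Since φ is multiplicative, φ(1934681) = 6 · 478 · 576 = 1651968.

1651968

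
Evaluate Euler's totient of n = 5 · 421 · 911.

1528800

φ(1917655) = 1917655 · (1 − 1/5) · (1 − 1/421) · (1 − 1/911)
       = 1917655 · 1528800/1917655 = 1528800.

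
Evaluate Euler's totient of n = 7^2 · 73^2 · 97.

φ(7^2) = 7^1·(7−1) = 7·6 = 42.
φ(73^2) = 73^2 − 73^1 = 5329 − 73 = 5256.
φ(97) = 97 − 1 = 96.
Multiply: 42 · 5256 · 96 = 21192192.

21192192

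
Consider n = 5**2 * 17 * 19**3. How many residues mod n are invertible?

φ(2915075) = 2915075 · (1 − 1/5) · (1 − 1/17) · (1 − 1/19)
       = 2915075 · 1152/1615 = 2079360.

2079360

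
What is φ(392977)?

326592

Factor 392977: 392977 = 13 × 19 × 37 × 43.
φ(392977) = 392977 · (1 − 1/13) · (1 − 1/19) · (1 − 1/37) · (1 − 1/43)
       = 392977 · 326592/392977 = 326592.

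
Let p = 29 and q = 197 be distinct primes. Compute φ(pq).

φ(29) = 29 − 1 = 28.
φ(197) = 197 − 1 = 196.
Multiply: 28 · 196 = 5488.

5488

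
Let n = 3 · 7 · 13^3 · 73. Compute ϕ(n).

φ(3368001) = 3368001 · (1 − 1/3) · (1 − 1/7) · (1 − 1/13) · (1 − 1/73)
       = 3368001 · 10368/19929 = 1752192.

1752192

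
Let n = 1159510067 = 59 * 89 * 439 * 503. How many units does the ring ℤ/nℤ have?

φ(59) = 59 − 1 = 58.
φ(89) = 89 − 1 = 88.
φ(439) = 439 − 1 = 438.
φ(503) = 503 − 1 = 502.
φ(1159510067) = 58 × 88 × 438 × 502 = 1122247104.

1122247104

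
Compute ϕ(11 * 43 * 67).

φ(11) = 11 − 1 = 10.
φ(43) = 43 − 1 = 42.
φ(67) = 67 − 1 = 66.
Since φ is multiplicative, φ(31691) = 10 · 42 · 66 = 27720.

27720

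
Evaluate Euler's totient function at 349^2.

121452

φ(121801) = 121801 · (1 − 1/349)
       = 121801 · 348/349 = 121452.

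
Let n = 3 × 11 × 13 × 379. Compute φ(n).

90720

φ(3) = 3 − 1 = 2.
φ(11) = 11 − 1 = 10.
φ(13) = 13 − 1 = 12.
φ(379) = 379 − 1 = 378.
φ(162591) = 2 × 10 × 12 × 378 = 90720.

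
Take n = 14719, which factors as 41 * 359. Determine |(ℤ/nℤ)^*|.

φ(41) = 41 − 1 = 40.
φ(359) = 359 − 1 = 358.
Multiply: 40 · 358 = 14320.

14320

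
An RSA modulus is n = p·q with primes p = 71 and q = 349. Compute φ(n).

For distinct primes, φ(pq) = (p−1)(q−1) = 70 × 348 = 24360.

24360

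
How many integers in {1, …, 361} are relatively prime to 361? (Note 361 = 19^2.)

φ(19^2) = 19^1·(19−1) = 19·18 = 342.

342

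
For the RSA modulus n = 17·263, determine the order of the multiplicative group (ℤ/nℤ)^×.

φ(n) = (p − 1)(q − 1) = (17−1)(263−1) = 16·262 = 4192.

4192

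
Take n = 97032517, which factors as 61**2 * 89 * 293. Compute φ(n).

94047360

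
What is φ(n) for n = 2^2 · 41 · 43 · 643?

2157120

φ(2^2) = 2^2 − 2^1 = 4 − 2 = 2.
φ(41) = 41 − 1 = 40.
φ(43) = 43 − 1 = 42.
φ(643) = 643 − 1 = 642.
Since φ is multiplicative, φ(4534436) = 2 · 40 · 42 · 642 = 2157120.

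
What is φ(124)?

60

Factor 124: 124 = 2^2 * 31.
φ(124) = 124 · (1 − 1/2) · (1 − 1/31)
       = 124 · 30/62 = 60.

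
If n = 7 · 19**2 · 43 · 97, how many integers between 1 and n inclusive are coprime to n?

8273664

φ(10540117) = 10540117 · (1 − 1/7) · (1 − 1/19) · (1 − 1/43) · (1 − 1/97)
       = 10540117 · 435456/554743 = 8273664.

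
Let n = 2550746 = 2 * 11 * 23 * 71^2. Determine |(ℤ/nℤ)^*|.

φ(2) = 2 − 1 = 1.
φ(11) = 11 − 1 = 10.
φ(23) = 23 − 1 = 22.
φ(71^2) = 71^2 − 71^1 = 5041 − 71 = 4970.
φ(2550746) = 1 × 10 × 22 × 4970 = 1093400.

1093400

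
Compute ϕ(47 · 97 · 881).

3886080

φ(4016479) = 4016479 · (1 − 1/47) · (1 − 1/97) · (1 − 1/881)
       = 4016479 · 3886080/4016479 = 3886080.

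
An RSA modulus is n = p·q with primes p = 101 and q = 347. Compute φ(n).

φ(n) = (p − 1)(q − 1) = (101−1)(347−1) = 100·346 = 34600.

34600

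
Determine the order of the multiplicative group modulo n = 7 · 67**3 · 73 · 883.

φ(135708175519) = 135708175519 · (1 − 1/7) · (1 − 1/67) · (1 − 1/73) · (1 − 1/883)
       = 135708175519 · 25147584/30231271 = 112887504576.

112887504576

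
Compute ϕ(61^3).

223260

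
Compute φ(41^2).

φ(41^2) = 41^2 − 41^1 = 1681 − 41 = 1640.

1640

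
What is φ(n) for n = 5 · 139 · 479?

263856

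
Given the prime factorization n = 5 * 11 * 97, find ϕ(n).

φ(5335) = 5335 · (1 − 1/5) · (1 − 1/11) · (1 − 1/97)
       = 5335 · 3840/5335 = 3840.

3840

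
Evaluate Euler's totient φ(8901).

Factor 8901: 8901 = 3^2 × 23 × 43.
φ(3^2) = 3^2 − 3^1 = 9 − 3 = 6.
φ(23) = 23 − 1 = 22.
φ(43) = 43 − 1 = 42.
Multiply: 6 · 22 · 42 = 5544.

5544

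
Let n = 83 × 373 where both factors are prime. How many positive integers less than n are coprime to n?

30504

φ(pq) = (p−1)(q−1) = 82 · 372 = 30504.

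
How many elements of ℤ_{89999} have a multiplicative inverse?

66528

Prime factorization: 89999 = 7 · 13 · 23 · 43.
φ(7) = 7 − 1 = 6.
φ(13) = 13 − 1 = 12.
φ(23) = 23 − 1 = 22.
φ(43) = 43 − 1 = 42.
Since φ is multiplicative, φ(89999) = 6 · 12 · 22 · 42 = 66528.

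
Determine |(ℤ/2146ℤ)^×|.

1008

First factor: 2146 = 2 * 29 * 37.
φ(2) = 2 − 1 = 1.
φ(29) = 29 − 1 = 28.
φ(37) = 37 − 1 = 36.
φ(2146) = 1 × 28 × 36 = 1008.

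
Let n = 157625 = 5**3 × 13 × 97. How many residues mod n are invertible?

115200

φ(157625) = 157625 · (1 − 1/5) · (1 − 1/13) · (1 − 1/97)
       = 157625 · 4608/6305 = 115200.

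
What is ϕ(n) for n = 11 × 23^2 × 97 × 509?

φ(11) = 11 − 1 = 10.
φ(23^2) = 23^2 − 23^1 = 529 − 23 = 506.
φ(97) = 97 − 1 = 96.
φ(509) = 509 − 1 = 508.
φ(287301487) = 10 × 506 × 96 × 508 = 246766080.

246766080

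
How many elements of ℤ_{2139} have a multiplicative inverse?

First factor: 2139 = 3 · 23 · 31.
φ(3) = 3 − 1 = 2.
φ(23) = 23 − 1 = 22.
φ(31) = 31 − 1 = 30.
φ(2139) = 2 × 22 × 30 = 1320.

1320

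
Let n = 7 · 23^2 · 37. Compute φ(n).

φ(7) = 7 − 1 = 6.
φ(23^2) = 23^1·(23−1) = 23·22 = 506.
φ(37) = 37 − 1 = 36.
Multiply: 6 · 506 · 36 = 109296.

109296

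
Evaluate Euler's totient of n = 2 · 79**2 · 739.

φ(9224198) = 9224198 · (1 − 1/2) · (1 − 1/79) · (1 − 1/739)
       = 9224198 · 57564/116762 = 4547556.

4547556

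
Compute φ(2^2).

2

φ(4) = 4 · (1 − 1/2)
       = 4 · 1/2 = 2.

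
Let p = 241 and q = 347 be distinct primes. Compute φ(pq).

83040

φ(n) = (p − 1)(q − 1) = (241−1)(347−1) = 240·346 = 83040.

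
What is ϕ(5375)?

Prime factorization: 5375 = 5^3 · 43.
φ(5^3) = 5^3 − 5^2 = 125 − 25 = 100.
φ(43) = 43 − 1 = 42.
Multiply: 100 · 42 = 4200.

4200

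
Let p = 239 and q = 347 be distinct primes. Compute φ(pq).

82348

φ(82933) = 82933 · (1 − 1/239) · (1 − 1/347)
       = 82933 · 82348/82933 = 82348.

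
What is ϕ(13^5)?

φ(371293) = 371293 · (1 − 1/13)
       = 371293 · 12/13 = 342732.

342732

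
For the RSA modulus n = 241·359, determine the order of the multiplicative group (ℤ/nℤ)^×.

φ(241) = 241 − 1 = 240.
φ(359) = 359 − 1 = 358.
Since φ is multiplicative, φ(86519) = 240 · 358 = 85920.

85920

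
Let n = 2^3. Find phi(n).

4

φ(2^3) = 2^3 − 2^2 = 8 − 4 = 4.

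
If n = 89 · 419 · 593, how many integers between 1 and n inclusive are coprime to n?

21776128

φ(22113563) = 22113563 · (1 − 1/89) · (1 − 1/419) · (1 − 1/593)
       = 22113563 · 21776128/22113563 = 21776128.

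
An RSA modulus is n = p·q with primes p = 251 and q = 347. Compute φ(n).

φ(pq) = (p−1)(q−1) = 250 · 346 = 86500.

86500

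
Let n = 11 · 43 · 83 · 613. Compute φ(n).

21077280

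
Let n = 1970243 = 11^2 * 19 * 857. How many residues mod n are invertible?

φ(11^2) = 11^1·(11−1) = 11·10 = 110.
φ(19) = 19 − 1 = 18.
φ(857) = 857 − 1 = 856.
Since φ is multiplicative, φ(1970243) = 110 · 18 · 856 = 1694880.

1694880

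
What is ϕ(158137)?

120960

Prime factorization: 158137 = 7 × 19 × 29 × 41.
φ(158137) = 158137 · (1 − 1/7) · (1 − 1/19) · (1 − 1/29) · (1 − 1/41)
       = 158137 · 120960/158137 = 120960.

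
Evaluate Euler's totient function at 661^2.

φ(436921) = 436921 · (1 − 1/661)
       = 436921 · 660/661 = 436260.

436260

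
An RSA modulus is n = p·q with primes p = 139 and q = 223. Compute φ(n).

For distinct primes, φ(pq) = (p−1)(q−1) = 138 × 222 = 30636.

30636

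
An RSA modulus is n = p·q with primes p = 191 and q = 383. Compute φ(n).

φ(n) = (p − 1)(q − 1) = (191−1)(383−1) = 190·382 = 72580.

72580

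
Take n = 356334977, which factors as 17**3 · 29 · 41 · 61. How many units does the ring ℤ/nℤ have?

310732800

φ(356334977) = 356334977 · (1 − 1/17) · (1 − 1/29) · (1 − 1/41) · (1 − 1/61)
       = 356334977 · 1075200/1232993 = 310732800.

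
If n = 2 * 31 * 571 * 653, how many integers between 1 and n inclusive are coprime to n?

11149200

φ(2) = 2 − 1 = 1.
φ(31) = 31 − 1 = 30.
φ(571) = 571 − 1 = 570.
φ(653) = 653 − 1 = 652.
Multiply: 1 · 30 · 570 · 652 = 11149200.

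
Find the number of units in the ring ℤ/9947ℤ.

First factor: 9947 = 7**3 · 29.
φ(9947) = 9947 · (1 − 1/7) · (1 − 1/29)
       = 9947 · 168/203 = 8232.

8232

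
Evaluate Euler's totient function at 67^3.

φ(67^3) = 67^3 − 67^2 = 300763 − 4489 = 296274.

296274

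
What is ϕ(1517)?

Prime factorization: 1517 = 37 · 41.
φ(1517) = 1517 · (1 − 1/37) · (1 − 1/41)
       = 1517 · 1440/1517 = 1440.

1440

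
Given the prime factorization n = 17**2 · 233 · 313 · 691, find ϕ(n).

13585029120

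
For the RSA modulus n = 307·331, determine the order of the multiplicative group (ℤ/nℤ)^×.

100980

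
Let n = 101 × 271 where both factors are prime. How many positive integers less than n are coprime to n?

φ(27371) = 27371 · (1 − 1/101) · (1 − 1/271)
       = 27371 · 27000/27371 = 27000.

27000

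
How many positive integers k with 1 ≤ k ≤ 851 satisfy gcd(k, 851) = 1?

792

First factor: 851 = 23 · 37.
φ(851) = 851 · (1 − 1/23) · (1 − 1/37)
       = 851 · 792/851 = 792.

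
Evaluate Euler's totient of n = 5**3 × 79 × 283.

2199600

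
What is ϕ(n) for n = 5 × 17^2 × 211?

228480

φ(5) = 5 − 1 = 4.
φ(17^2) = 17^2 − 17^1 = 289 − 17 = 272.
φ(211) = 211 − 1 = 210.
Since φ is multiplicative, φ(304895) = 4 · 272 · 210 = 228480.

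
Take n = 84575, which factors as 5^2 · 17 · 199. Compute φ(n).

63360

φ(5^2) = 5^2 − 5^1 = 25 − 5 = 20.
φ(17) = 17 − 1 = 16.
φ(199) = 199 − 1 = 198.
Since φ is multiplicative, φ(84575) = 20 · 16 · 198 = 63360.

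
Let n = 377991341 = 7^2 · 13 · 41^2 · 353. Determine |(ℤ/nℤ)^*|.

290949120

φ(377991341) = 377991341 · (1 − 1/7) · (1 − 1/13) · (1 − 1/41) · (1 − 1/353)
       = 377991341 · 1013760/1317043 = 290949120.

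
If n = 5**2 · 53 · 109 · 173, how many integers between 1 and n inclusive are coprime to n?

19319040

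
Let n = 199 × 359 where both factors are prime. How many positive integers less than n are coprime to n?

φ(pq) = (p−1)(q−1) = 198 · 358 = 70884.

70884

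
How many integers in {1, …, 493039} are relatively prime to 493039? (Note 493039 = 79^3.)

486798

φ(79^3) = 79^2·(79−1) = 6241·78 = 486798.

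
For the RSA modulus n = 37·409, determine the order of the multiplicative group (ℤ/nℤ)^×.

14688

φ(37) = 37 − 1 = 36.
φ(409) = 409 − 1 = 408.
Since φ is multiplicative, φ(15133) = 36 · 408 = 14688.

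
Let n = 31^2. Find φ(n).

930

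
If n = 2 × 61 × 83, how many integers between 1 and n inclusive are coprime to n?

4920

φ(2) = 2 − 1 = 1.
φ(61) = 61 − 1 = 60.
φ(83) = 83 − 1 = 82.
φ(10126) = 1 × 60 × 82 = 4920.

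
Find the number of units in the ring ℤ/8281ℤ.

Prime factorization: 8281 = 7^2 · 13^2.
φ(7^2) = 7^1·(7−1) = 7·6 = 42.
φ(13^2) = 13^1·(13−1) = 13·12 = 156.
Since φ is multiplicative, φ(8281) = 42 · 156 = 6552.

6552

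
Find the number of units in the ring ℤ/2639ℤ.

Factor 2639: 2639 = 7 · 13 · 29.
φ(2639) = 2639 · (1 − 1/7) · (1 − 1/13) · (1 − 1/29)
       = 2639 · 2016/2639 = 2016.

2016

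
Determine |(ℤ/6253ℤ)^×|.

5616

Prime factorization: 6253 = 13^2 × 37.
φ(6253) = 6253 · (1 − 1/13) · (1 − 1/37)
       = 6253 · 432/481 = 5616.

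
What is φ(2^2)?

2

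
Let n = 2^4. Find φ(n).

8

φ(2^4) = 2^4 − 2^3 = 16 − 8 = 8.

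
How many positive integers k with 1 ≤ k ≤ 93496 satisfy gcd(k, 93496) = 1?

40320

93496 = 2**3 · 13 · 29 · 31.
φ(2^3) = 2^3 − 2^2 = 8 − 4 = 4.
φ(13) = 13 − 1 = 12.
φ(29) = 29 − 1 = 28.
φ(31) = 31 − 1 = 30.
Since φ is multiplicative, φ(93496) = 4 · 12 · 28 · 30 = 40320.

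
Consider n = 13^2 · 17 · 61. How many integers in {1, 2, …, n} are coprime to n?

149760

φ(13^2) = 13^2 − 13^1 = 169 − 13 = 156.
φ(17) = 17 − 1 = 16.
φ(61) = 61 − 1 = 60.
φ(175253) = 156 × 16 × 60 = 149760.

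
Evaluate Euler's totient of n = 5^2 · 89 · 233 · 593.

241725440

φ(5^2) = 5^1·(5−1) = 5·4 = 20.
φ(89) = 89 − 1 = 88.
φ(233) = 233 − 1 = 232.
φ(593) = 593 − 1 = 592.
Multiply: 20 · 88 · 232 · 592 = 241725440.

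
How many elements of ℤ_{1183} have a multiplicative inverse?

936

Factor 1183: 1183 = 7 · 13^2.
φ(7) = 7 − 1 = 6.
φ(13^2) = 13^2 − 13^1 = 169 − 13 = 156.
Multiply: 6 · 156 = 936.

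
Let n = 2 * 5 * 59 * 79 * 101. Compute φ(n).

1809600

φ(2) = 2 − 1 = 1.
φ(5) = 5 − 1 = 4.
φ(59) = 59 − 1 = 58.
φ(79) = 79 − 1 = 78.
φ(101) = 101 − 1 = 100.
Multiply: 1 · 4 · 58 · 78 · 100 = 1809600.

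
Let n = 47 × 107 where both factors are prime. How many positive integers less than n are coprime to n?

φ(5029) = 5029 · (1 − 1/47) · (1 − 1/107)
       = 5029 · 4876/5029 = 4876.

4876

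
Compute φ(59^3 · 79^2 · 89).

109480401888

φ(114077560171) = 114077560171 · (1 − 1/59) · (1 − 1/79) · (1 − 1/89)
       = 114077560171 · 398112/414829 = 109480401888.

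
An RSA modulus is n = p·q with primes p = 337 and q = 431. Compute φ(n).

144480

φ(n) = (p − 1)(q − 1) = (337−1)(431−1) = 336·430 = 144480.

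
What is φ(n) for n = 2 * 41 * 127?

5040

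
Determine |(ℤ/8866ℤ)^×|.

3600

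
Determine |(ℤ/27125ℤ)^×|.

18000

First factor: 27125 = 5^3 · 7 · 31.
φ(5^3) = 5^3 − 5^2 = 125 − 25 = 100.
φ(7) = 7 − 1 = 6.
φ(31) = 31 − 1 = 30.
Since φ is multiplicative, φ(27125) = 100 · 6 · 30 = 18000.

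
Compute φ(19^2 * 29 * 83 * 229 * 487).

87009987456

φ(96905345821) = 96905345821 · (1 − 1/19) · (1 − 1/29) · (1 − 1/83) · (1 − 1/229) · (1 − 1/487)
       = 96905345821 · 4579473024/5100281359 = 87009987456.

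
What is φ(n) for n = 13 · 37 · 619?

266976

φ(297739) = 297739 · (1 − 1/13) · (1 − 1/37) · (1 − 1/619)
       = 297739 · 266976/297739 = 266976.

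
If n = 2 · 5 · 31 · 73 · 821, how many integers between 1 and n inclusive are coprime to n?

7084800

φ(2) = 2 − 1 = 1.
φ(5) = 5 − 1 = 4.
φ(31) = 31 − 1 = 30.
φ(73) = 73 − 1 = 72.
φ(821) = 821 − 1 = 820.
Multiply: 1 · 4 · 30 · 72 · 820 = 7084800.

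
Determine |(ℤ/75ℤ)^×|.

40

First factor: 75 = 3 * 5^2.
φ(3) = 3 − 1 = 2.
φ(5^2) = 5^1·(5−1) = 5·4 = 20.
φ(75) = 2 × 20 = 40.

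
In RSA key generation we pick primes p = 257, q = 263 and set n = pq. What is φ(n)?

φ(pq) = (p−1)(q−1) = 256 · 262 = 67072.

67072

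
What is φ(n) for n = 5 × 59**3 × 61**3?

φ(233085653995) = 233085653995 · (1 − 1/5) · (1 − 1/59) · (1 − 1/61)
       = 233085653995 · 13920/17995 = 180302989920.

180302989920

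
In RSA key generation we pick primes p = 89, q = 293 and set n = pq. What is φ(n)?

φ(89) = 89 − 1 = 88.
φ(293) = 293 − 1 = 292.
φ(26077) = 88 × 292 = 25696.

25696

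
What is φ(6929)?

6240

Factor 6929: 6929 = 13^2 · 41.
φ(13^2) = 13^2 − 13^1 = 169 − 13 = 156.
φ(41) = 41 − 1 = 40.
Since φ is multiplicative, φ(6929) = 156 · 40 = 6240.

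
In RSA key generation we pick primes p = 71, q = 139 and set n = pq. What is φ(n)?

9660

φ(pq) = (p−1)(q−1) = 70 · 138 = 9660.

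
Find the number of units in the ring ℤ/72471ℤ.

37632

Factor 72471: 72471 = 3 · 7^2 · 17 · 29.
φ(3) = 3 − 1 = 2.
φ(7^2) = 7^1·(7−1) = 7·6 = 42.
φ(17) = 17 − 1 = 16.
φ(29) = 29 − 1 = 28.
Multiply: 2 · 42 · 16 · 28 = 37632.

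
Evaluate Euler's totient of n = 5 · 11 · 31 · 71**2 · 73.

429408000

φ(5) = 5 − 1 = 4.
φ(11) = 11 − 1 = 10.
φ(31) = 31 − 1 = 30.
φ(71^2) = 71^2 − 71^1 = 5041 − 71 = 4970.
φ(73) = 73 − 1 = 72.
Multiply: 4 · 10 · 30 · 4970 · 72 = 429408000.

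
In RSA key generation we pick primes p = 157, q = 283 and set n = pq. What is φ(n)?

φ(pq) = (p−1)(q−1) = 156 · 282 = 43992.

43992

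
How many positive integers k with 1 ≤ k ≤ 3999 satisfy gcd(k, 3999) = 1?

3999 = 3 · 31 · 43.
φ(3999) = 3999 · (1 − 1/3) · (1 − 1/31) · (1 − 1/43)
       = 3999 · 2520/3999 = 2520.

2520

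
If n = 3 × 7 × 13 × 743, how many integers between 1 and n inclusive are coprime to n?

φ(202839) = 202839 · (1 − 1/3) · (1 − 1/7) · (1 − 1/13) · (1 − 1/743)
       = 202839 · 106848/202839 = 106848.

106848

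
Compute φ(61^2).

3660

φ(3721) = 3721 · (1 − 1/61)
       = 3721 · 60/61 = 3660.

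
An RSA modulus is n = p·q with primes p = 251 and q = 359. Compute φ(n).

89500

φ(90109) = 90109 · (1 − 1/251) · (1 − 1/359)
       = 90109 · 89500/90109 = 89500.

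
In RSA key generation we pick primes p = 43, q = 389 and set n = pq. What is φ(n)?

φ(n) = (p − 1)(q − 1) = (43−1)(389−1) = 42·388 = 16296.

16296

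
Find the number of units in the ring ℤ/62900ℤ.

23040

Prime factorization: 62900 = 2**2 · 5**2 · 17 · 37.
φ(62900) = 62900 · (1 − 1/2) · (1 − 1/5) · (1 − 1/17) · (1 − 1/37)
       = 62900 · 2304/6290 = 23040.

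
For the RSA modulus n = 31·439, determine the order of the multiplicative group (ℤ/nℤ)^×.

For distinct primes, φ(pq) = (p−1)(q−1) = 30 × 438 = 13140.

13140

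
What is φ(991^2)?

981090

φ(991^2) = 991^1·(991−1) = 991·990 = 981090.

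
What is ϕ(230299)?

190080

230299 = 17 · 19 · 23 · 31.
φ(230299) = 230299 · (1 − 1/17) · (1 − 1/19) · (1 − 1/23) · (1 − 1/31)
       = 230299 · 190080/230299 = 190080.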